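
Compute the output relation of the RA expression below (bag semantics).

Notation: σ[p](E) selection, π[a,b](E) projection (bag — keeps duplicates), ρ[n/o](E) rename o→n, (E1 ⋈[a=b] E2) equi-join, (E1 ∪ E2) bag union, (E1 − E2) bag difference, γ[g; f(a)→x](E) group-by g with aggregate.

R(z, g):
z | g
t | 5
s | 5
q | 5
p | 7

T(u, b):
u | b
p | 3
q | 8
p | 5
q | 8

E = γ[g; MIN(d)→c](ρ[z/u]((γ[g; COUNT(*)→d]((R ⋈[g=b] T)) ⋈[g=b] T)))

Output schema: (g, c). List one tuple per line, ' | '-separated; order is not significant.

Subexpression sizes:
  R → 4
  T → 4
  (R ⋈[g=b] T) → 3
  γ[g; COUNT(*)→d]((R ⋈[g=b] T)) → 1
  T → 4
  (γ[g; COUNT(*)→d]((R ⋈[g=b] T)) ⋈[g=b] T) → 1
  ρ[z/u]((γ[g; COUNT(*)→d]((R ⋈[g=b] T)) ⋈[g=b] T)) → 1
  γ[g; MIN(d)→c](ρ[z/u]((γ[g; COUNT(*)→d]((R ⋈[g=b] T)) ⋈[g=b] T))) → 1

== RESULT ==
g | c
5 | 3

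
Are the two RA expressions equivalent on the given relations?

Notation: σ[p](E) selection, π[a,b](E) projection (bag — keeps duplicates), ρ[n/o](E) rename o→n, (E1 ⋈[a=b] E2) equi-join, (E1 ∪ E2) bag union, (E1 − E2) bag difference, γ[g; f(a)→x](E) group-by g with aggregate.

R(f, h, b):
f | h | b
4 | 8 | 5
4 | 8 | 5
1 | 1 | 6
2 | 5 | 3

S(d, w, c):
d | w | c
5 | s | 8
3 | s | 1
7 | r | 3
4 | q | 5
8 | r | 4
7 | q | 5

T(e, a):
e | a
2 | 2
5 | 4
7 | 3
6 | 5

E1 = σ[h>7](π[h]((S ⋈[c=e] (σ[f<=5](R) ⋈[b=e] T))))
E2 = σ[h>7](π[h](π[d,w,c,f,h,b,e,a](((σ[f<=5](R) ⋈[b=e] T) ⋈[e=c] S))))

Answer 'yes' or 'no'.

E1 subexpression sizes:
  S → 6
  R → 4
  σ[f<=5](R) → 4
  T → 4
  (σ[f<=5](R) ⋈[b=e] T) → 3
  (S ⋈[c=e] (σ[f<=5](R) ⋈[b=e] T)) → 4
  π[h]((S ⋈[c=e] (σ[f<=5](R) ⋈[b=e] T))) → 4
  σ[h>7](π[h]((S ⋈[c=e] (σ[f<=5](R) ⋈[b=e] T)))) → 4
E2 subexpression sizes:
  R → 4
  σ[f<=5](R) → 4
  T → 4
  (σ[f<=5](R) ⋈[b=e] T) → 3
  S → 6
  ((σ[f<=5](R) ⋈[b=e] T) ⋈[e=c] S) → 4
  π[d,w,c,f,h,b,e,a](((σ[f<=5](R) ⋈[b=e] T) ⋈[e=c] S)) → 4
  π[h](π[d,w,c,f,h,b,e,a](((σ[f<=5](R) ⋈[b=e] T) ⋈[e=c] S))) → 4
  σ[h>7](π[h](π[d,w,c,f,h,b,e,a](((σ[f<=5](R) ⋈[b=e] T) ⋈[e=c] S)))) → 4

E1 and E2 produce the same multiset:
h
8
8
8
8

yes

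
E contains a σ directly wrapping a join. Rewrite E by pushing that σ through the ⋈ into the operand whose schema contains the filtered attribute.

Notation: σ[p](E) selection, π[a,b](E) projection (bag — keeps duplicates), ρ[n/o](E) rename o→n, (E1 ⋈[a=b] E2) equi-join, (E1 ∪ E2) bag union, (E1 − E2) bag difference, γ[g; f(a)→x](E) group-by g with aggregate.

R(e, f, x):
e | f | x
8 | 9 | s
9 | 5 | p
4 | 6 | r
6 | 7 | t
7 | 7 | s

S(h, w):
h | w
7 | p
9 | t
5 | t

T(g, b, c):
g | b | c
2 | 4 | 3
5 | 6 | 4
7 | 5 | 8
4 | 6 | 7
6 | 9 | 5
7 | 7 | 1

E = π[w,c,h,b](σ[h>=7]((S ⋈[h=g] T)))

σ filters on h, owned by the left side.
E' = π[w,c,h,b]((σ[h>=7](S) ⋈[h=g] T))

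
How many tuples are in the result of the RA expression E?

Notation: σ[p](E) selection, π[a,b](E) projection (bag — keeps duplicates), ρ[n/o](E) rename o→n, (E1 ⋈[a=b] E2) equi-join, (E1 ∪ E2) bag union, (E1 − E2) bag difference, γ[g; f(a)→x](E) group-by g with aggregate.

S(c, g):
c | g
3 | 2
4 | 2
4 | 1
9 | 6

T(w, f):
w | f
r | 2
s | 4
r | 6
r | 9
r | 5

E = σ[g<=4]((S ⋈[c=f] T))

Per-node cardinality:
  S → 4
  T → 5
  (S ⋈[c=f] T) → 3
  σ[g<=4]((S ⋈[c=f] T)) → 2

|E| = 2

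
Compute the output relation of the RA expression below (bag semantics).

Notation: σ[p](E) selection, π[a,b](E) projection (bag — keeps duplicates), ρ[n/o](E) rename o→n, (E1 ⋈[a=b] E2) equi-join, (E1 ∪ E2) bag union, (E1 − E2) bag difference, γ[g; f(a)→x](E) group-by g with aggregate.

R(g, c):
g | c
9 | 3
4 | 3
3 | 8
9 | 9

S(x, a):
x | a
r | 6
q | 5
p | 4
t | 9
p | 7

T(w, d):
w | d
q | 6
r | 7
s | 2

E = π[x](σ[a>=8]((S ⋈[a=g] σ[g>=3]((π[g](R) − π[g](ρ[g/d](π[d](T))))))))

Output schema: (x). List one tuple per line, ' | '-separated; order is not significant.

Row counts bottom-up:
  S → 5
  R → 4
  π[g](R) → 4
  T → 3
  π[d](T) → 3
  ρ[g/d](π[d](T)) → 3
  π[g](ρ[g/d](π[d](T))) → 3
  (π[g](R) − π[g](ρ[g/d](π[d](T)))) → 4
  σ[g>=3]((π[g](R) − π[g](ρ[g/d](π[d](T))))) → 4
  (S ⋈[a=g] σ[g>=3]((π[g](R) − π[g](ρ[g/d](π[d](T)))))) → 3
  σ[a>=8]((S ⋈[a=g] σ[g>=3]((π[g](R) − π[g](ρ[g/d](π[d](T))))))) → 2
  π[x](σ[a>=8]((S ⋈[a=g] σ[g>=3]((π[g](R) − π[g](ρ[g/d](π[d](T)))))))) → 2

== RESULT ==
x
t
t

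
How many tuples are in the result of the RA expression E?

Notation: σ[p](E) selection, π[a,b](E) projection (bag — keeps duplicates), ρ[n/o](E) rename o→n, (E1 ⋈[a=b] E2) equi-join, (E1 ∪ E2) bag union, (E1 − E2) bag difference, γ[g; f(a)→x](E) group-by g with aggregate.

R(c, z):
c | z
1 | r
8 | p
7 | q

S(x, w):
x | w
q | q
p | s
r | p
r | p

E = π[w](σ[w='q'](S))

Row counts bottom-up:
  S → 4
  σ[w='q'](S) → 1
  π[w](σ[w='q'](S)) → 1

|E| = 1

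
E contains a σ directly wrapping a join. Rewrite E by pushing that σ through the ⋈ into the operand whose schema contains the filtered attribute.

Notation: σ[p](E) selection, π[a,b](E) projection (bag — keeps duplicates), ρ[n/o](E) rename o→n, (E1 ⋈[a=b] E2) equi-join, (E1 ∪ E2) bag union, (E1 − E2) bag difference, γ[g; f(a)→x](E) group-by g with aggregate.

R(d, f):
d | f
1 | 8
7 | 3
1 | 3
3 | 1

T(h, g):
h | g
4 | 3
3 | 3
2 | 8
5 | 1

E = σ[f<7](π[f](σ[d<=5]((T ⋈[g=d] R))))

σ filters on d, owned by the right side.
E' = σ[f<7](π[f]((T ⋈[g=d] σ[d<=5](R))))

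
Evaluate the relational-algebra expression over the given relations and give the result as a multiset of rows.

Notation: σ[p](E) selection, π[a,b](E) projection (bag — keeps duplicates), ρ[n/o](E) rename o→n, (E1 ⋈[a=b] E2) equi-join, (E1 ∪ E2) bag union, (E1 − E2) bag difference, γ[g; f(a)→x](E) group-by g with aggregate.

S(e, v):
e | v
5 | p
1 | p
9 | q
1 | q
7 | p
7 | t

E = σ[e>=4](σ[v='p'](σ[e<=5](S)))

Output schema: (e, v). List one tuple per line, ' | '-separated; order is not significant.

Stepwise |·|:
  S → 6
  σ[e<=5](S) → 3
  σ[v='p'](σ[e<=5](S)) → 2
  σ[e>=4](σ[v='p'](σ[e<=5](S))) → 1

== RESULT ==
e | v
5 | p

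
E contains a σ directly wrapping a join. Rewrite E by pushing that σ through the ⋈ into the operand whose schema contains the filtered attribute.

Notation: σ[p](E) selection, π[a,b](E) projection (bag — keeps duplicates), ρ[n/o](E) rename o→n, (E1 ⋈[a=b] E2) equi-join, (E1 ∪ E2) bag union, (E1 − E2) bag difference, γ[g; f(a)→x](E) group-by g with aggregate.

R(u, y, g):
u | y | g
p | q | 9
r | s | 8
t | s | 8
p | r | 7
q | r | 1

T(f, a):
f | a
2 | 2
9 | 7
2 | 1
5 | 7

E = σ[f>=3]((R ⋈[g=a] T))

σ filters on f, owned by the right side.
E' = (R ⋈[g=a] σ[f>=3](T))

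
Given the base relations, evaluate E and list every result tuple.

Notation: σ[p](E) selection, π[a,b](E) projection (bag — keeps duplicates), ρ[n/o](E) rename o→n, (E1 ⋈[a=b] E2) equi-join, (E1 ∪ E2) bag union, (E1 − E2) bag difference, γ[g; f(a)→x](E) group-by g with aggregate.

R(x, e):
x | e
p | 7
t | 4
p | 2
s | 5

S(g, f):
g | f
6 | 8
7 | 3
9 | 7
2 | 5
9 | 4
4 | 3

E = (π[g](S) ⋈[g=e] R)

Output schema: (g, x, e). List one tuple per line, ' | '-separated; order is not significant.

Row counts bottom-up:
  S → 6
  π[g](S) → 6
  R → 4
  (π[g](S) ⋈[g=e] R) → 3

== RESULT ==
g | x | e
2 | p | 2
4 | t | 4
7 | p | 7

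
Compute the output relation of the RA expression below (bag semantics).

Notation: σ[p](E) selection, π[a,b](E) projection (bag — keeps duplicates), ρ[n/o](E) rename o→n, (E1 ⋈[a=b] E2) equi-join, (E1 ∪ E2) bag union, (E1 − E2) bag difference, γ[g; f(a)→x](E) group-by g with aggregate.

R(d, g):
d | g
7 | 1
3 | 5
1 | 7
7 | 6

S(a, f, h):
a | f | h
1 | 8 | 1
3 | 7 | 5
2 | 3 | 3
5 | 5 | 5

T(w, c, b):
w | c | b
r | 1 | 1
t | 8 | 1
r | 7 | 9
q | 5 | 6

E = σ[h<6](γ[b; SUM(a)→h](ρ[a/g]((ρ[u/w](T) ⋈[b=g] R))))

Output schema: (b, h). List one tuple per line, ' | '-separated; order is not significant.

Row counts bottom-up:
  T → 4
  ρ[u/w](T) → 4
  R → 4
  (ρ[u/w](T) ⋈[b=g] R) → 3
  ρ[a/g]((ρ[u/w](T) ⋈[b=g] R)) → 3
  γ[b; SUM(a)→h](ρ[a/g]((ρ[u/w](T) ⋈[b=g] R))) → 2
  σ[h<6](γ[b; SUM(a)→h](ρ[a/g]((ρ[u/w](T) ⋈[b=g] R)))) → 1

== RESULT ==
b | h
1 | 2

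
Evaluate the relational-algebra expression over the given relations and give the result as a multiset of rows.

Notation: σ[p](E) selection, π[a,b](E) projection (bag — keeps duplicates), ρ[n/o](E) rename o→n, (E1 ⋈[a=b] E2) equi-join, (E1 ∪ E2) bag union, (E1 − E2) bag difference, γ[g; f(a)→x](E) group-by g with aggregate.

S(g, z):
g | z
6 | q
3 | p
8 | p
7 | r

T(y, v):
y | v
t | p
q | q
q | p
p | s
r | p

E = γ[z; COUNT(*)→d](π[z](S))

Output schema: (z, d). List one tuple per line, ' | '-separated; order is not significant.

Stepwise |·|:
  S → 4
  π[z](S) → 4
  γ[z; COUNT(*)→d](π[z](S)) → 3

== RESULT ==
z | d
p | 2
q | 1
r | 1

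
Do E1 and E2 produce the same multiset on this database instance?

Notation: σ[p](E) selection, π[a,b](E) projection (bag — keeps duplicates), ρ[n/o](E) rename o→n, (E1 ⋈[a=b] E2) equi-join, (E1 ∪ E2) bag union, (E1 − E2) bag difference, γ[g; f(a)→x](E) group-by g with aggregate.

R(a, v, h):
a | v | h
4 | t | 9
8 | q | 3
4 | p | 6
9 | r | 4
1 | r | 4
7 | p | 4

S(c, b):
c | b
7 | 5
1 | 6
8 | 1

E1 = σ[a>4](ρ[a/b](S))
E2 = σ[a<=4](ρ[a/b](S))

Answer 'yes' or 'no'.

E1 row counts bottom-up:
  S → 3
  ρ[a/b](S) → 3
  σ[a>4](ρ[a/b](S)) → 2
E2 row counts bottom-up:
  S → 3
  ρ[a/b](S) → 3
  σ[a<=4](ρ[a/b](S)) → 1

E1 result:
c | a
1 | 6
7 | 5
E2 result:
c | a
8 | 1
Witness: (1, 6) appears 1× in E1 but 0× in E2.

no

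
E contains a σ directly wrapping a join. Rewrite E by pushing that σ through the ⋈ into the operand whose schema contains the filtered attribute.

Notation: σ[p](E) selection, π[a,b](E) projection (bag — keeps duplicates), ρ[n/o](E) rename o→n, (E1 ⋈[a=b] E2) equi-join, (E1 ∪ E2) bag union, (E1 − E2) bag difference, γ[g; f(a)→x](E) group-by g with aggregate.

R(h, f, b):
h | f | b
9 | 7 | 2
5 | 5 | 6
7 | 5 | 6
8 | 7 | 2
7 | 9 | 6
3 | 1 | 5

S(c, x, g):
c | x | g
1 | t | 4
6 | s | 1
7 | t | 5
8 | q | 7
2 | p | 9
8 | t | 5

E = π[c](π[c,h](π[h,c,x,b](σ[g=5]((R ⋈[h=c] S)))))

σ filters on g, owned by the right side.
E' = π[c](π[c,h](π[h,c,x,b]((R ⋈[h=c] σ[g=5](S)))))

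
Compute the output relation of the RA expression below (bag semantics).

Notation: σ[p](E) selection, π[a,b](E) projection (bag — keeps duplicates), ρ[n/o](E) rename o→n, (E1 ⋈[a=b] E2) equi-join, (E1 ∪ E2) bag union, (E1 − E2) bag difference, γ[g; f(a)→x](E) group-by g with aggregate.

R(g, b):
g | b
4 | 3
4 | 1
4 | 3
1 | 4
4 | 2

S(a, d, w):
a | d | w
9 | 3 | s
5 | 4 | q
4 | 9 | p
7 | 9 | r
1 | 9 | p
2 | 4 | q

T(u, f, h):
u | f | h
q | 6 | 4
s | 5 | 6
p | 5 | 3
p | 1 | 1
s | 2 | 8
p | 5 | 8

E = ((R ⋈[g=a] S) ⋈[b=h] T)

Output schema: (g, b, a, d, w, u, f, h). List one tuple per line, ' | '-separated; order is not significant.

Stepwise |·|:
  R → 5
  S → 6
  (R ⋈[g=a] S) → 5
  T → 6
  ((R ⋈[g=a] S) ⋈[b=h] T) → 4

== RESULT ==
g | b | a | d | w | u | f | h
1 | 4 | 1 | 9 | p | q | 6 | 4
4 | 1 | 4 | 9 | p | p | 1 | 1
4 | 3 | 4 | 9 | p | p | 5 | 3
4 | 3 | 4 | 9 | p | p | 5 | 3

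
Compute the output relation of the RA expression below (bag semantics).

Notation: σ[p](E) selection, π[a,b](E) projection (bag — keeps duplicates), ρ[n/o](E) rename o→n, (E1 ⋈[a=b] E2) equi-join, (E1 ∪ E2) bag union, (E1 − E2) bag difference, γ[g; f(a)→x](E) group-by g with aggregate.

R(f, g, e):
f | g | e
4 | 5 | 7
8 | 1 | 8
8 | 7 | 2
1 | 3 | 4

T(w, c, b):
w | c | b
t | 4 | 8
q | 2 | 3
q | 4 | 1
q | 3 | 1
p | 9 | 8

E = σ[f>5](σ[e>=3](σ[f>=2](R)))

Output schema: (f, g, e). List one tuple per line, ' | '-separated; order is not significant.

Subexpression sizes:
  R → 4
  σ[f>=2](R) → 3
  σ[e>=3](σ[f>=2](R)) → 2
  σ[f>5](σ[e>=3](σ[f>=2](R))) → 1

== RESULT ==
f | g | e
8 | 1 | 8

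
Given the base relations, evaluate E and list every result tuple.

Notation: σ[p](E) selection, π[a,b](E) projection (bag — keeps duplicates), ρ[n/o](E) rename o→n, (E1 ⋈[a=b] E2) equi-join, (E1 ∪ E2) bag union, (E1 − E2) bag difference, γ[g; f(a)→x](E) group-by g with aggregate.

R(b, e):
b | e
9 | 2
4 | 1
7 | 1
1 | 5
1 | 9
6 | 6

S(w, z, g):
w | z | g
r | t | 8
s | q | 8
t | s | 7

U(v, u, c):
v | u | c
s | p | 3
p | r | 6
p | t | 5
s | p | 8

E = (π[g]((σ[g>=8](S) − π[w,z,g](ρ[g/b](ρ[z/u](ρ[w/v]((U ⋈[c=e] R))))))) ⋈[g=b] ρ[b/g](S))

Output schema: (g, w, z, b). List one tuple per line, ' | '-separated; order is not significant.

Stepwise |·|:
  S → 3
  σ[g>=8](S) → 2
  U → 4
  R → 6
  (U ⋈[c=e] R) → 2
  ρ[w/v]((U ⋈[c=e] R)) → 2
  ρ[z/u](ρ[w/v]((U ⋈[c=e] R))) → 2
  ρ[g/b](ρ[z/u](ρ[w/v]((U ⋈[c=e] R)))) → 2
  π[w,z,g](ρ[g/b](ρ[z/u](ρ[w/v]((U ⋈[c=e] R))))) → 2
  (σ[g>=8](S) − π[w,z,g](ρ[g/b](ρ[z/u](ρ[w/v]((U ⋈[c=e] R)))))) → 2
  π[g]((σ[g>=8](S) − π[w,z,g](ρ[g/b](ρ[z/u](ρ[w/v]((U ⋈[c=e] R))))))) → 2
  S → 3
  ρ[b/g](S) → 3
  (π[g]((σ[g>=8](S) − π[w,z,g](ρ[g/b](ρ[z/u](ρ[w/v]((U ⋈[c=e] R))))))) ⋈[g=b] ρ[b/g](S)) → 4

== RESULT ==
g | w | z | b
8 | r | t | 8
8 | r | t | 8
8 | s | q | 8
8 | s | q | 8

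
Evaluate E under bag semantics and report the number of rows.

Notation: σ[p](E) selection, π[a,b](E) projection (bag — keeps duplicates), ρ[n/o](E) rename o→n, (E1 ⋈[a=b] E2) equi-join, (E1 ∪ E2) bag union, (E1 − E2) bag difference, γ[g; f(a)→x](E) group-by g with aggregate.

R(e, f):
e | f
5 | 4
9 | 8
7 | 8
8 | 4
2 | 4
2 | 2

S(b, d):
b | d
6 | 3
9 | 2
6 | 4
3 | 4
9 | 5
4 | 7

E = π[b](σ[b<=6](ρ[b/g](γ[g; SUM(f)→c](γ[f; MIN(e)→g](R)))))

Stepwise |·|:
  R → 6
  γ[f; MIN(e)→g](R) → 3
  γ[g; SUM(f)→c](γ[f; MIN(e)→g](R)) → 2
  ρ[b/g](γ[g; SUM(f)→c](γ[f; MIN(e)→g](R))) → 2
  σ[b<=6](ρ[b/g](γ[g; SUM(f)→c](γ[f; MIN(e)→g](R)))) → 1
  π[b](σ[b<=6](ρ[b/g](γ[g; SUM(f)→c](γ[f; MIN(e)→g](R))))) → 1

|E| = 1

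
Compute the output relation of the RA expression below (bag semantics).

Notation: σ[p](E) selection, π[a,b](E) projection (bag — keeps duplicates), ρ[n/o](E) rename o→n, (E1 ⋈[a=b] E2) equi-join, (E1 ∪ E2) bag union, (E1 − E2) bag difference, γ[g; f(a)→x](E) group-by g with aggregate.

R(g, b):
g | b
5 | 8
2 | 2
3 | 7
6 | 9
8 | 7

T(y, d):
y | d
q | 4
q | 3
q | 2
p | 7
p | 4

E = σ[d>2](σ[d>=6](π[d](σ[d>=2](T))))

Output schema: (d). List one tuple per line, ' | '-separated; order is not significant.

Row counts bottom-up:
  T → 5
  σ[d>=2](T) → 5
  π[d](σ[d>=2](T)) → 5
  σ[d>=6](π[d](σ[d>=2](T))) → 1
  σ[d>2](σ[d>=6](π[d](σ[d>=2](T)))) → 1

== RESULT ==
d
7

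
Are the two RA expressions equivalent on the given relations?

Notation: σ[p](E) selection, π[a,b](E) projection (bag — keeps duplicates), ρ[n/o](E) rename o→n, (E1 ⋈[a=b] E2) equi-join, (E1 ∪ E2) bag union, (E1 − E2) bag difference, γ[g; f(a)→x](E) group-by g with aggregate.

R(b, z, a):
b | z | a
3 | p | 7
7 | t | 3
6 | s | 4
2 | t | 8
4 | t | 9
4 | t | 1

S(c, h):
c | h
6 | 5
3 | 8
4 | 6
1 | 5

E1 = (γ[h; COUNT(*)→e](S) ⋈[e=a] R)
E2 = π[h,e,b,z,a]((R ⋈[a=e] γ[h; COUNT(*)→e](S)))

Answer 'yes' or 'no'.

E1 row counts bottom-up:
  S → 4
  γ[h; COUNT(*)→e](S) → 3
  R → 6
  (γ[h; COUNT(*)→e](S) ⋈[e=a] R) → 2
E2 row counts bottom-up:
  R → 6
  S → 4
  γ[h; COUNT(*)→e](S) → 3
  (R ⋈[a=e] γ[h; COUNT(*)→e](S)) → 2
  π[h,e,b,z,a]((R ⋈[a=e] γ[h; COUNT(*)→e](S))) → 2

E1 and E2 produce the same multiset:
h | e | b | z | a
6 | 1 | 4 | t | 1
8 | 1 | 4 | t | 1

yes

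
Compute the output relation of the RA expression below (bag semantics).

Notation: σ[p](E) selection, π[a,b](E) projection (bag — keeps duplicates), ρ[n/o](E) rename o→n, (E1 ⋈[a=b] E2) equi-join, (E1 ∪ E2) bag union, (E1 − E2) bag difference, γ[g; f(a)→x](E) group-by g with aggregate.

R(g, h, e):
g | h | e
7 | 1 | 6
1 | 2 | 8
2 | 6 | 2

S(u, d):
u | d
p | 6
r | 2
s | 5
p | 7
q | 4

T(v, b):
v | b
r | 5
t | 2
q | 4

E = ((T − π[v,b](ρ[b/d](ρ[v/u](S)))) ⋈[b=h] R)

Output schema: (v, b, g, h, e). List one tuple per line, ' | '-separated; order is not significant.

Row counts bottom-up:
  T → 3
  S → 5
  ρ[v/u](S) → 5
  ρ[b/d](ρ[v/u](S)) → 5
  π[v,b](ρ[b/d](ρ[v/u](S))) → 5
  (T − π[v,b](ρ[b/d](ρ[v/u](S)))) → 2
  R → 3
  ((T − π[v,b](ρ[b/d](ρ[v/u](S)))) ⋈[b=h] R) → 1

== RESULT ==
v | b | g | h | e
t | 2 | 1 | 2 | 8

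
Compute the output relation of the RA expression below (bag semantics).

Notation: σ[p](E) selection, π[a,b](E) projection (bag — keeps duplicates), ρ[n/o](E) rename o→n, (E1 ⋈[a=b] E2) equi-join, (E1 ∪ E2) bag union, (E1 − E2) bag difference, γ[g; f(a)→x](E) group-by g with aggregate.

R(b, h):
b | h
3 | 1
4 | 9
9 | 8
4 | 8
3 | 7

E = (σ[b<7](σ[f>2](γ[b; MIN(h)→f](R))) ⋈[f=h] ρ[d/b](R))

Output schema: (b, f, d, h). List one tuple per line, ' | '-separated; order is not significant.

Per-node cardinality:
  R → 5
  γ[b; MIN(h)→f](R) → 3
  σ[f>2](γ[b; MIN(h)→f](R)) → 2
  σ[b<7](σ[f>2](γ[b; MIN(h)→f](R))) → 1
  R → 5
  ρ[d/b](R) → 5
  (σ[b<7](σ[f>2](γ[b; MIN(h)→f](R))) ⋈[f=h] ρ[d/b](R)) → 2

== RESULT ==
b | f | d | h
4 | 8 | 4 | 8
4 | 8 | 9 | 8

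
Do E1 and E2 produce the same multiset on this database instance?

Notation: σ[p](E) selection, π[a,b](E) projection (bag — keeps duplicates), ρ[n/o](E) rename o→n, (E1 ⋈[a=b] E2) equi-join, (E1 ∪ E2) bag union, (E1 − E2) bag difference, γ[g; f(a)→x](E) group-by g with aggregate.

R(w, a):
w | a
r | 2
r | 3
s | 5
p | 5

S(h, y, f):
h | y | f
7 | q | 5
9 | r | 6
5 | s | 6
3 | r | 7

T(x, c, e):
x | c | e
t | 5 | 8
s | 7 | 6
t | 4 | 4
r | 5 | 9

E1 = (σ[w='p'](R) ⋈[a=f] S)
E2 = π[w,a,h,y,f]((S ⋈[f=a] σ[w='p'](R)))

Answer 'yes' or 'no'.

E1 stepwise |·|:
  R → 4
  σ[w='p'](R) → 1
  S → 4
  (σ[w='p'](R) ⋈[a=f] S) → 1
E2 stepwise |·|:
  S → 4
  R → 4
  σ[w='p'](R) → 1
  (S ⋈[f=a] σ[w='p'](R)) → 1
  π[w,a,h,y,f]((S ⋈[f=a] σ[w='p'](R))) → 1

E1 and E2 produce the same multiset:
w | a | h | y | f
p | 5 | 7 | q | 5

yes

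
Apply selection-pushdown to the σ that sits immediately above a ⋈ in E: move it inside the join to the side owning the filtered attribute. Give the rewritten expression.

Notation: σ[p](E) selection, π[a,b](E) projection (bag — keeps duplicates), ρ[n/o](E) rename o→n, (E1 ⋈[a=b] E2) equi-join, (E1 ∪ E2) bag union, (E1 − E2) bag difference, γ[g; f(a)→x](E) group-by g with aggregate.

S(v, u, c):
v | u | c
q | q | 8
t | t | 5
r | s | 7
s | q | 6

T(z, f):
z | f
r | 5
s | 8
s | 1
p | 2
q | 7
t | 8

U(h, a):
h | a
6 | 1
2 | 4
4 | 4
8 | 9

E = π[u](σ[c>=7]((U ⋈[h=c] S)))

σ filters on c, owned by the right side.
E' = π[u]((U ⋈[h=c] σ[c>=7](S)))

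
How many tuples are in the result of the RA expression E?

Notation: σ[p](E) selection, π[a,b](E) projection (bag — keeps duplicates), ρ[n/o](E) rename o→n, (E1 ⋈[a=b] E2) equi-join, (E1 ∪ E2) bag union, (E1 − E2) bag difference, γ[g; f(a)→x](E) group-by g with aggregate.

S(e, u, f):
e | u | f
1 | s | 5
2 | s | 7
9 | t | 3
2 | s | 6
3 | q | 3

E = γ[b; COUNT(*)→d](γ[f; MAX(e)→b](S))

Subexpression sizes:
  S → 5
  γ[f; MAX(e)→b](S) → 4
  γ[b; COUNT(*)→d](γ[f; MAX(e)→b](S)) → 3

|E| = 3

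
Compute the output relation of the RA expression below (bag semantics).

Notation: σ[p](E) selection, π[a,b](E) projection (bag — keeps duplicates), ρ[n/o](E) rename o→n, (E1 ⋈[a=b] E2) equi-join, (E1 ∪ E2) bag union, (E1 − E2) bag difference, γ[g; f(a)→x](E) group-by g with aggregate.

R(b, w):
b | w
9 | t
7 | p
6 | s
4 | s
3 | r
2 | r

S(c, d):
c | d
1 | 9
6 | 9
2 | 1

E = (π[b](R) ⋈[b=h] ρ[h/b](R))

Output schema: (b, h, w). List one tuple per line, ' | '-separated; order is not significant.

Stepwise |·|:
  R → 6
  π[b](R) → 6
  R → 6
  ρ[h/b](R) → 6
  (π[b](R) ⋈[b=h] ρ[h/b](R)) → 6

== RESULT ==
b | h | w
2 | 2 | r
3 | 3 | r
4 | 4 | s
6 | 6 | s
7 | 7 | p
9 | 9 | t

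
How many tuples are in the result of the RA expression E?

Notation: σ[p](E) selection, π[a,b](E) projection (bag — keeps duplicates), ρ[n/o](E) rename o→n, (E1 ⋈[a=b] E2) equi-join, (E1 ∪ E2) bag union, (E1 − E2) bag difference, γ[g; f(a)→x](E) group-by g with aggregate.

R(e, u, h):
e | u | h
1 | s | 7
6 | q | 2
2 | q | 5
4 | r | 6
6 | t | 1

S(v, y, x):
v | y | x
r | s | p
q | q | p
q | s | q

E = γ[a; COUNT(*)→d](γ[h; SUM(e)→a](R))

Row counts bottom-up:
  R → 5
  γ[h; SUM(e)→a](R) → 5
  γ[a; COUNT(*)→d](γ[h; SUM(e)→a](R)) → 4

|E| = 4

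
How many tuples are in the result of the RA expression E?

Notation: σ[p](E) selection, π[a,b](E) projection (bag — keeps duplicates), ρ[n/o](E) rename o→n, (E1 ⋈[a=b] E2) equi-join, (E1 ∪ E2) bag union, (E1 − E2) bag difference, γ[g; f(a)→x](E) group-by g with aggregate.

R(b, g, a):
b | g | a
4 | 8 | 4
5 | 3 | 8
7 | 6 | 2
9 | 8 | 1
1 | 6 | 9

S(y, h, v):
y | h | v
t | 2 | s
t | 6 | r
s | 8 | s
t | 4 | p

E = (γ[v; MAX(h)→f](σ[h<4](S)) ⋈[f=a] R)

Stepwise |·|:
  S → 4
  σ[h<4](S) → 1
  γ[v; MAX(h)→f](σ[h<4](S)) → 1
  R → 5
  (γ[v; MAX(h)→f](σ[h<4](S)) ⋈[f=a] R) → 1

|E| = 1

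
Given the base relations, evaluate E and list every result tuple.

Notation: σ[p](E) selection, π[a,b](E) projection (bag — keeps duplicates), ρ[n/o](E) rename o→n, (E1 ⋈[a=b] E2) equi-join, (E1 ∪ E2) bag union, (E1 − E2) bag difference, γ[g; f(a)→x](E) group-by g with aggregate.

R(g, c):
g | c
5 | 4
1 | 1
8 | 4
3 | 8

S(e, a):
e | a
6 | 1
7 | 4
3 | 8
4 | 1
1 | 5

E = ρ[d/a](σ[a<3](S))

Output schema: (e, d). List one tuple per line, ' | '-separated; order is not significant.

Row counts bottom-up:
  S → 5
  σ[a<3](S) → 2
  ρ[d/a](σ[a<3](S)) → 2

== RESULT ==
e | d
4 | 1
6 | 1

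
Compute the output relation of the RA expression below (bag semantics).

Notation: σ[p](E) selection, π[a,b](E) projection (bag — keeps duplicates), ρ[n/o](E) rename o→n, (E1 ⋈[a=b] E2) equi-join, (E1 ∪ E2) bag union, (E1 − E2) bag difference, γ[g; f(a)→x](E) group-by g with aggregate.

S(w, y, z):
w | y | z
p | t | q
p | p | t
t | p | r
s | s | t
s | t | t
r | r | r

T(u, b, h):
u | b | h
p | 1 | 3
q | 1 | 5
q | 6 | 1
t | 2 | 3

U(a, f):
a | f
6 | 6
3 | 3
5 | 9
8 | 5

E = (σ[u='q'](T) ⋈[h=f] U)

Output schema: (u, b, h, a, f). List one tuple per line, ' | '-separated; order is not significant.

Per-node cardinality:
  T → 4
  σ[u='q'](T) → 2
  U → 4
  (σ[u='q'](T) ⋈[h=f] U) → 1

== RESULT ==
u | b | h | a | f
q | 1 | 5 | 8 | 5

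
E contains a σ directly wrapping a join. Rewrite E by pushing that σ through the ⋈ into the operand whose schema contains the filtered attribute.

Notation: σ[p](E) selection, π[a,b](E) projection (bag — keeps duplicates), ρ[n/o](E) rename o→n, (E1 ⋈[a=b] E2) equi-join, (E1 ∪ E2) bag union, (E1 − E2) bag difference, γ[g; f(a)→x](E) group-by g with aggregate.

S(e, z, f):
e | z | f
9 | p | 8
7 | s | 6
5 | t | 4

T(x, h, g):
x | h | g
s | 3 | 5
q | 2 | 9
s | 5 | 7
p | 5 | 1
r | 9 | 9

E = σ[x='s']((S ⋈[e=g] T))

σ filters on x, owned by the right side.
E' = (S ⋈[e=g] σ[x='s'](T))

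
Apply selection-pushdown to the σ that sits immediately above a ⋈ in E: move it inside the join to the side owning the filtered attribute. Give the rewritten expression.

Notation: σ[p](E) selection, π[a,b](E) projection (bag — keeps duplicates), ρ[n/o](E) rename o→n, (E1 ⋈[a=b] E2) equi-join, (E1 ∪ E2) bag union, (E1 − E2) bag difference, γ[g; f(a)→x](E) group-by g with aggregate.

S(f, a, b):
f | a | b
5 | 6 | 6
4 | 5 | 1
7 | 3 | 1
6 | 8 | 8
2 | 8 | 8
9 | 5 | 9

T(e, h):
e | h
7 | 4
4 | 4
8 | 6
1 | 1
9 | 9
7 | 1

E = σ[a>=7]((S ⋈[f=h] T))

σ filters on a, owned by the left side.
E' = (σ[a>=7](S) ⋈[f=h] T)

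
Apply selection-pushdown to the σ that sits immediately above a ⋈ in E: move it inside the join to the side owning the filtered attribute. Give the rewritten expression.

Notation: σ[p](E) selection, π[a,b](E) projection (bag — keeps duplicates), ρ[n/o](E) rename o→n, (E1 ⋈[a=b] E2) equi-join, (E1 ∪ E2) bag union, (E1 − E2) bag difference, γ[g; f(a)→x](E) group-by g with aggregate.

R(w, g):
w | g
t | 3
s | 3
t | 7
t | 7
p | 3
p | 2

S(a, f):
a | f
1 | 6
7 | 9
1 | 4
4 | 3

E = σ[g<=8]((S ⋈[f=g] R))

σ filters on g, owned by the right side.
E' = (S ⋈[f=g] σ[g<=8](R))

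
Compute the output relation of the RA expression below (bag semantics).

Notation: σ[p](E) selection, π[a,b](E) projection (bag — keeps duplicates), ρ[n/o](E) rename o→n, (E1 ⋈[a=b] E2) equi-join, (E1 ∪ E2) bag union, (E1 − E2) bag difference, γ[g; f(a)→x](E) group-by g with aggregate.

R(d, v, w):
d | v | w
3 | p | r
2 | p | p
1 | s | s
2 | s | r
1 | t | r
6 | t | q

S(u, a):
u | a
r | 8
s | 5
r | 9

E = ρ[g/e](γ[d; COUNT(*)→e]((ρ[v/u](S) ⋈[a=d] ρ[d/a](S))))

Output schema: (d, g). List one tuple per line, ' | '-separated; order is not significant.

Per-node cardinality:
  S → 3
  ρ[v/u](S) → 3
  S → 3
  ρ[d/a](S) → 3
  (ρ[v/u](S) ⋈[a=d] ρ[d/a](S)) → 3
  γ[d; COUNT(*)→e]((ρ[v/u](S) ⋈[a=d] ρ[d/a](S))) → 3
  ρ[g/e](γ[d; COUNT(*)→e]((ρ[v/u](S) ⋈[a=d] ρ[d/a](S)))) → 3

== RESULT ==
d | g
5 | 1
8 | 1
9 | 1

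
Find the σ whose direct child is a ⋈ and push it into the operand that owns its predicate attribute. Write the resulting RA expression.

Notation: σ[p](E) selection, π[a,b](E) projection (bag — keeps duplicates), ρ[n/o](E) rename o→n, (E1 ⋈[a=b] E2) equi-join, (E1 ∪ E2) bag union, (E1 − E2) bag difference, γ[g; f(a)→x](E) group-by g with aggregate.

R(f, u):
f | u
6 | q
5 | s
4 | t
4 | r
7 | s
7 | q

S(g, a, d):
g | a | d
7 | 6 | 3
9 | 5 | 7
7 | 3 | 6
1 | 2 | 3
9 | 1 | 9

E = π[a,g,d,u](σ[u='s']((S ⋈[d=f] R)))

σ filters on u, owned by the right side.
E' = π[a,g,d,u]((S ⋈[d=f] σ[u='s'](R)))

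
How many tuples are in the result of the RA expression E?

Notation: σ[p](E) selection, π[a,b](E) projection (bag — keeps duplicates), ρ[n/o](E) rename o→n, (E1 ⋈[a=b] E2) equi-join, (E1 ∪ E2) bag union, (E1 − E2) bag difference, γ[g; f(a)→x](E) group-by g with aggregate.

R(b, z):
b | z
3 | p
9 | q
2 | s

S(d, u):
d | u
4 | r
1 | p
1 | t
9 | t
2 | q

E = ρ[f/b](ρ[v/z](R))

Subexpression sizes:
  R → 3
  ρ[v/z](R) → 3
  ρ[f/b](ρ[v/z](R)) → 3

|E| = 3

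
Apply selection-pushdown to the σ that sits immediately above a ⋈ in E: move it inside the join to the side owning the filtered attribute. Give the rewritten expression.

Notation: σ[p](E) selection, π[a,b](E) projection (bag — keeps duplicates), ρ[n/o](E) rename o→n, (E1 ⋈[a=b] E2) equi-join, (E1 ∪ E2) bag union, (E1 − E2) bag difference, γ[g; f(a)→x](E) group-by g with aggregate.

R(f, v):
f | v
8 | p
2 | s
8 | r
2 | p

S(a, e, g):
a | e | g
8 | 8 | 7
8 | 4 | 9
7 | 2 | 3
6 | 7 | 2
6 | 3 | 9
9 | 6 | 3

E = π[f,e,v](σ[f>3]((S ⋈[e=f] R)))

σ filters on f, owned by the right side.
E' = π[f,e,v]((S ⋈[e=f] σ[f>3](R)))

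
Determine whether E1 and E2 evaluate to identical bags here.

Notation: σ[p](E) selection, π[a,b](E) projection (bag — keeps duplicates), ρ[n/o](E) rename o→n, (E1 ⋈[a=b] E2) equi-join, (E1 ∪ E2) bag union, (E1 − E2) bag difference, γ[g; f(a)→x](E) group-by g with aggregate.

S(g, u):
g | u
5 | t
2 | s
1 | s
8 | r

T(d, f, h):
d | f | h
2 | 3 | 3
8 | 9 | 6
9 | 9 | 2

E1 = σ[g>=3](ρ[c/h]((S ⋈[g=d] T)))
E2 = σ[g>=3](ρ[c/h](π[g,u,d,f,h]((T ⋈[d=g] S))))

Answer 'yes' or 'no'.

E1 stepwise |·|:
  S → 4
  T → 3
  (S ⋈[g=d] T) → 2
  ρ[c/h]((S ⋈[g=d] T)) → 2
  σ[g>=3](ρ[c/h]((S ⋈[g=d] T))) → 1
E2 stepwise |·|:
  T → 3
  S → 4
  (T ⋈[d=g] S) → 2
  π[g,u,d,f,h]((T ⋈[d=g] S)) → 2
  ρ[c/h](π[g,u,d,f,h]((T ⋈[d=g] S))) → 2
  σ[g>=3](ρ[c/h](π[g,u,d,f,h]((T ⋈[d=g] S)))) → 1

E1 and E2 produce the same multiset:
g | u | d | f | c
8 | r | 8 | 9 | 6

yes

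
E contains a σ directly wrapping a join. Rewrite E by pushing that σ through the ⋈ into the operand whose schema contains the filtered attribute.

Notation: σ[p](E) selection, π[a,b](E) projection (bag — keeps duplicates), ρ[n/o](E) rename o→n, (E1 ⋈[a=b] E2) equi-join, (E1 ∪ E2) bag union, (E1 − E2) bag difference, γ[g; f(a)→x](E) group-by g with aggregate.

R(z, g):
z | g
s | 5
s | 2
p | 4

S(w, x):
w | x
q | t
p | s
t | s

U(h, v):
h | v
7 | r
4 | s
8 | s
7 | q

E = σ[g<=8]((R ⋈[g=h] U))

σ filters on g, owned by the left side.
E' = (σ[g<=8](R) ⋈[g=h] U)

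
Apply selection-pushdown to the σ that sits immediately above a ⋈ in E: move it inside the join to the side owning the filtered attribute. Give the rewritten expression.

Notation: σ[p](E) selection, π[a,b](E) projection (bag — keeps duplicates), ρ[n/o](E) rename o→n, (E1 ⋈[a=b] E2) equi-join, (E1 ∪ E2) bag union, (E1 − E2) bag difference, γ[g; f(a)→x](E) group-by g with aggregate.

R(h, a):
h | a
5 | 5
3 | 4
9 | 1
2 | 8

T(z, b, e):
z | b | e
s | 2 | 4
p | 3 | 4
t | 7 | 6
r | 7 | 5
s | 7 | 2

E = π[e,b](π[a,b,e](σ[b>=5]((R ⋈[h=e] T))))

σ filters on b, owned by the right side.
E' = π[e,b](π[a,b,e]((R ⋈[h=e] σ[b>=5](T))))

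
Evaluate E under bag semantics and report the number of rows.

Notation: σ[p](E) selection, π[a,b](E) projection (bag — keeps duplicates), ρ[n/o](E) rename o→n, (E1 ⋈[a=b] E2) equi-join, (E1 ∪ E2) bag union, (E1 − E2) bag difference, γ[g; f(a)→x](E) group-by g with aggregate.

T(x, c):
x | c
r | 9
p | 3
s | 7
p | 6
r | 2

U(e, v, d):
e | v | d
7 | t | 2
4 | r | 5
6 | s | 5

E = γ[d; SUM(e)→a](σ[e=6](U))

Stepwise |·|:
  U → 3
  σ[e=6](U) → 1
  γ[d; SUM(e)→a](σ[e=6](U)) → 1

|E| = 1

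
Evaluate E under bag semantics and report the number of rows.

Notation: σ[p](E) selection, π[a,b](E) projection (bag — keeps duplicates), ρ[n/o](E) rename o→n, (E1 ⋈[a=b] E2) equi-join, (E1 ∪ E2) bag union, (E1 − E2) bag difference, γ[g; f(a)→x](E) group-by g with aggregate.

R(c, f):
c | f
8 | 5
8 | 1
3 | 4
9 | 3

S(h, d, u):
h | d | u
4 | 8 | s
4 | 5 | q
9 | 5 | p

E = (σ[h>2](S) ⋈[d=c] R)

Per-node cardinality:
  S → 3
  σ[h>2](S) → 3
  R → 4
  (σ[h>2](S) ⋈[d=c] R) → 2

|E| = 2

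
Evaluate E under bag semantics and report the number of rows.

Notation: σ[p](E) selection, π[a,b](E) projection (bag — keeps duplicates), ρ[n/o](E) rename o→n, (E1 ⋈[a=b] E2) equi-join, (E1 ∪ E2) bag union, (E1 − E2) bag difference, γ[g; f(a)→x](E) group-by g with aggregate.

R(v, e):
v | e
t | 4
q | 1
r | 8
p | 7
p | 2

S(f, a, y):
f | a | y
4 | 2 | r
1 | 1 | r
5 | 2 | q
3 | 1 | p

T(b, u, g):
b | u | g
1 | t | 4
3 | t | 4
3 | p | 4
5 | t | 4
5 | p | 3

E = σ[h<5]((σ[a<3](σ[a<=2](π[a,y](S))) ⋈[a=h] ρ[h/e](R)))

Stepwise |·|:
  S → 4
  π[a,y](S) → 4
  σ[a<=2](π[a,y](S)) → 4
  σ[a<3](σ[a<=2](π[a,y](S))) → 4
  R → 5
  ρ[h/e](R) → 5
  (σ[a<3](σ[a<=2](π[a,y](S))) ⋈[a=h] ρ[h/e](R)) → 4
  σ[h<5]((σ[a<3](σ[a<=2](π[a,y](S))) ⋈[a=h] ρ[h/e](R))) → 4

|E| = 4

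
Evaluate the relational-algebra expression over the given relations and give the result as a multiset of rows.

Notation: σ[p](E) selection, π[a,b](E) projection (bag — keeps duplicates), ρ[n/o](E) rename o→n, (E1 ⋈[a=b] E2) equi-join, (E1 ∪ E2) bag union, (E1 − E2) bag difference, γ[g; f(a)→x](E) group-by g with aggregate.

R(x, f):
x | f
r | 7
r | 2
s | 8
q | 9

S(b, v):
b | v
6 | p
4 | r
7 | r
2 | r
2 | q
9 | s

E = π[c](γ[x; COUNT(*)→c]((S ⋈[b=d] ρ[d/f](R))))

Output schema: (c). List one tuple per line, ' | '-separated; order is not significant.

Row counts bottom-up:
  S → 6
  R → 4
  ρ[d/f](R) → 4
  (S ⋈[b=d] ρ[d/f](R)) → 4
  γ[x; COUNT(*)→c]((S ⋈[b=d] ρ[d/f](R))) → 2
  π[c](γ[x; COUNT(*)→c]((S ⋈[b=d] ρ[d/f](R)))) → 2

== RESULT ==
c
1
3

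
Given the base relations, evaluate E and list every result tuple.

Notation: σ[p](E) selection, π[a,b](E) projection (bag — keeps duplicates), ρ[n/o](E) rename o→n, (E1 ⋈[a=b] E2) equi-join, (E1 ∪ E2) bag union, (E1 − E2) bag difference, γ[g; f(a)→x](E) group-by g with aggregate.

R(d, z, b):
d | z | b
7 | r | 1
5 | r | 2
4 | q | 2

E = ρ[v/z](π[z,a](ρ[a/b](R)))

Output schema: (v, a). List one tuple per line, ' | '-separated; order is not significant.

Stepwise |·|:
  R → 3
  ρ[a/b](R) → 3
  π[z,a](ρ[a/b](R)) → 3
  ρ[v/z](π[z,a](ρ[a/b](R))) → 3

== RESULT ==
v | a
q | 2
r | 1
r | 2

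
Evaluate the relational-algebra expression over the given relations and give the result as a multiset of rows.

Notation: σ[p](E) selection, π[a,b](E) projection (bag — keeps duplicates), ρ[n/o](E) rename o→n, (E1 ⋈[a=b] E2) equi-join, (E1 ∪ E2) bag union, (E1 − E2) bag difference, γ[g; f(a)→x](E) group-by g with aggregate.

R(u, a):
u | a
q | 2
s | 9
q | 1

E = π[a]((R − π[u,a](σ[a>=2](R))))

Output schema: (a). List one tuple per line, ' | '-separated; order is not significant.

Row counts bottom-up:
  R → 3
  R → 3
  σ[a>=2](R) → 2
  π[u,a](σ[a>=2](R)) → 2
  (R − π[u,a](σ[a>=2](R))) → 1
  π[a]((R − π[u,a](σ[a>=2](R)))) → 1

== RESULT ==
a
1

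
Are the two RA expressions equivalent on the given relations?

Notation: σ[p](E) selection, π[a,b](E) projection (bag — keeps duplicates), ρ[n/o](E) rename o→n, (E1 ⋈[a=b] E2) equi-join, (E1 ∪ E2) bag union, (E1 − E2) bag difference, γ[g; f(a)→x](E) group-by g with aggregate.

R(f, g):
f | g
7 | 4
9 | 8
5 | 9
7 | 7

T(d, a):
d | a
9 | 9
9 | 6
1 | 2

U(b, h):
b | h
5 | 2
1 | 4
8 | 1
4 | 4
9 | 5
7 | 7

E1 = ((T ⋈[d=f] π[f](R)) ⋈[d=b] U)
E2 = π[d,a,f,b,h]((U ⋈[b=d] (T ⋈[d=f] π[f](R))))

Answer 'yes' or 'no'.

E1 stepwise |·|:
  T → 3
  R → 4
  π[f](R) → 4
  (T ⋈[d=f] π[f](R)) → 2
  U → 6
  ((T ⋈[d=f] π[f](R)) ⋈[d=b] U) → 2
E2 stepwise |·|:
  U → 6
  T → 3
  R → 4
  π[f](R) → 4
  (T ⋈[d=f] π[f](R)) → 2
  (U ⋈[b=d] (T ⋈[d=f] π[f](R))) → 2
  π[d,a,f,b,h]((U ⋈[b=d] (T ⋈[d=f] π[f](R)))) → 2

E1 and E2 produce the same multiset:
d | a | f | b | h
9 | 6 | 9 | 9 | 5
9 | 9 | 9 | 9 | 5

yes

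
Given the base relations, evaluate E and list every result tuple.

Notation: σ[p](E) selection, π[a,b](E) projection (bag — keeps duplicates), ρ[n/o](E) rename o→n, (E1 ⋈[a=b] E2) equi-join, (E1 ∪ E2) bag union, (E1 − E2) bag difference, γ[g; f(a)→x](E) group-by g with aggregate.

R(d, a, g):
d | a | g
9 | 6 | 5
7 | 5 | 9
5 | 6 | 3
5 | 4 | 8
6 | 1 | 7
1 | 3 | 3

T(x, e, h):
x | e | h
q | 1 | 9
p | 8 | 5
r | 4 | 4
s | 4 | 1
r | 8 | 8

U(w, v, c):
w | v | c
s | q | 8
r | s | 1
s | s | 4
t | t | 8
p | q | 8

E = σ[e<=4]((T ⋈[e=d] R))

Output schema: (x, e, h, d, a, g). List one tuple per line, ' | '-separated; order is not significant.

Per-node cardinality:
  T → 5
  R → 6
  (T ⋈[e=d] R) → 1
  σ[e<=4]((T ⋈[e=d] R)) → 1

== RESULT ==
x | e | h | d | a | g
q | 1 | 9 | 1 | 3 | 3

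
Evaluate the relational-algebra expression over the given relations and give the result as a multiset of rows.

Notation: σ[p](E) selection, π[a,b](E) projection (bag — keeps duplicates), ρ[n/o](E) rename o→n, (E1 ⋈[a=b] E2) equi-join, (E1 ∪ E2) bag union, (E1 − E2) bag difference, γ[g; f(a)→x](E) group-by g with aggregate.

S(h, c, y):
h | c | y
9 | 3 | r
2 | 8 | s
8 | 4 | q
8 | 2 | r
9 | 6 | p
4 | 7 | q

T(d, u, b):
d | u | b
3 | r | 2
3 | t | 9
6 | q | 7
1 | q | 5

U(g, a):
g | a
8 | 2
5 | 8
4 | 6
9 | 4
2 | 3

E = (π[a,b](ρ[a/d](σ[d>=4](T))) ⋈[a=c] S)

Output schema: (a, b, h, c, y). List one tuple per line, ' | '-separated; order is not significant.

Row counts bottom-up:
  T → 4
  σ[d>=4](T) → 1
  ρ[a/d](σ[d>=4](T)) → 1
  π[a,b](ρ[a/d](σ[d>=4](T))) → 1
  S → 6
  (π[a,b](ρ[a/d](σ[d>=4](T))) ⋈[a=c] S) → 1

== RESULT ==
a | b | h | c | y
6 | 7 | 9 | 6 | p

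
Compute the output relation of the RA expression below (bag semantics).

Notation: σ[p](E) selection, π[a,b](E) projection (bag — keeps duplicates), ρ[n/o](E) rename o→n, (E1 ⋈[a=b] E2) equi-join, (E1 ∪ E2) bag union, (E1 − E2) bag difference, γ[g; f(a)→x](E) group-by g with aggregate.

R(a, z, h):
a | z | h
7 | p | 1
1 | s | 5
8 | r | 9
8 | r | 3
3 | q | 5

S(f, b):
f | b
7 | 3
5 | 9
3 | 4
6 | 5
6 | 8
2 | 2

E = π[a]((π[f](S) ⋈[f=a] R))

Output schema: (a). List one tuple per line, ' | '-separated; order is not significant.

Subexpression sizes:
  S → 6
  π[f](S) → 6
  R → 5
  (π[f](S) ⋈[f=a] R) → 2
  π[a]((π[f](S) ⋈[f=a] R)) → 2

== RESULT ==
a
3
7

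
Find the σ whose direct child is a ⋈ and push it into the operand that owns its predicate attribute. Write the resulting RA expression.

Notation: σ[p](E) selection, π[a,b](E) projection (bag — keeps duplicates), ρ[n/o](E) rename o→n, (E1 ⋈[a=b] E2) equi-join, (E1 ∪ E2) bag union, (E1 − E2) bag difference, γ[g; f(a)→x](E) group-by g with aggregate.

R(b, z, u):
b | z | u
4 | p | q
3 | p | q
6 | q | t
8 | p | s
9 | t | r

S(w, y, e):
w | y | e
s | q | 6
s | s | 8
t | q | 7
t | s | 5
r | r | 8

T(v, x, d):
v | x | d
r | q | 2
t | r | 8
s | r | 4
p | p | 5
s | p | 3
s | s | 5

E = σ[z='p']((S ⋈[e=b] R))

σ filters on z, owned by the right side.
E' = (S ⋈[e=b] σ[z='p'](R))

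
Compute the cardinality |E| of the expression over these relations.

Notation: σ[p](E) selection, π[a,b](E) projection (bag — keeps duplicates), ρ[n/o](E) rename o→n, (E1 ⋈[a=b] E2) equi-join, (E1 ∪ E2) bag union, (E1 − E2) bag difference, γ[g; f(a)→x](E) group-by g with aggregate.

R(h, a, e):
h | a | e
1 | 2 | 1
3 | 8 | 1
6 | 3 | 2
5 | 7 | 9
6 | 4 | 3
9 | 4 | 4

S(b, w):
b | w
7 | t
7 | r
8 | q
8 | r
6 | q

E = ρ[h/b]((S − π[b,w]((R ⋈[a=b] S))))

Row counts bottom-up:
  S → 5
  R → 6
  S → 5
  (R ⋈[a=b] S) → 4
  π[b,w]((R ⋈[a=b] S)) → 4
  (S − π[b,w]((R ⋈[a=b] S))) → 1
  ρ[h/b]((S − π[b,w]((R ⋈[a=b] S)))) → 1

|E| = 1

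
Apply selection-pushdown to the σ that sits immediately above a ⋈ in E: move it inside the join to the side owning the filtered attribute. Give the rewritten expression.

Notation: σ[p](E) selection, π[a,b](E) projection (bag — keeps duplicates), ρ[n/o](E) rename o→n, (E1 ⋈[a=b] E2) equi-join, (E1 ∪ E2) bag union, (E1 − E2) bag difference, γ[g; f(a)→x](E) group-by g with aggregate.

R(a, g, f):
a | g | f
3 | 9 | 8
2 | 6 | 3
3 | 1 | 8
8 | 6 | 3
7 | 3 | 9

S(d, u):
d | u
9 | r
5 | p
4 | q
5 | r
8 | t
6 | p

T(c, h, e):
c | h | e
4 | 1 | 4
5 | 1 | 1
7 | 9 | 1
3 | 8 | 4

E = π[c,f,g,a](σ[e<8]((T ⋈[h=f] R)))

σ filters on e, owned by the left side.
E' = π[c,f,g,a]((σ[e<8](T) ⋈[h=f] R))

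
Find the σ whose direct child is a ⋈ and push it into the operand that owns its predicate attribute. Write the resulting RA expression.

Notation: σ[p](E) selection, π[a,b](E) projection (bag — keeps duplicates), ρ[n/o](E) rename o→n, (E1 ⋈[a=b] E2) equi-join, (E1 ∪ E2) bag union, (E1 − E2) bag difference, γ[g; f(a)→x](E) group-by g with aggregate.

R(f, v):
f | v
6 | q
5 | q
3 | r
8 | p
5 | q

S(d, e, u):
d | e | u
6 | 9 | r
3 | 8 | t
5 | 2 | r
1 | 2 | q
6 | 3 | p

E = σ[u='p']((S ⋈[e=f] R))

σ filters on u, owned by the left side.
E' = (σ[u='p'](S) ⋈[e=f] R)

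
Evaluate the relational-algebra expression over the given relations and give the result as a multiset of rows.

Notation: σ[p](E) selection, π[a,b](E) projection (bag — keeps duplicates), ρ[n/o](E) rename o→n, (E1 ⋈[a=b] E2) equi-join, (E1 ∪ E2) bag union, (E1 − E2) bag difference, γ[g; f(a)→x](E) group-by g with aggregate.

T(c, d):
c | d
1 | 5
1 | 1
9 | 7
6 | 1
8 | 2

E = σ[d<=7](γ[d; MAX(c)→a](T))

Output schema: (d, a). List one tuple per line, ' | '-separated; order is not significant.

Row counts bottom-up:
  T → 5
  γ[d; MAX(c)→a](T) → 4
  σ[d<=7](γ[d; MAX(c)→a](T)) → 4

== RESULT ==
d | a
1 | 6
2 | 8
5 | 1
7 | 9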